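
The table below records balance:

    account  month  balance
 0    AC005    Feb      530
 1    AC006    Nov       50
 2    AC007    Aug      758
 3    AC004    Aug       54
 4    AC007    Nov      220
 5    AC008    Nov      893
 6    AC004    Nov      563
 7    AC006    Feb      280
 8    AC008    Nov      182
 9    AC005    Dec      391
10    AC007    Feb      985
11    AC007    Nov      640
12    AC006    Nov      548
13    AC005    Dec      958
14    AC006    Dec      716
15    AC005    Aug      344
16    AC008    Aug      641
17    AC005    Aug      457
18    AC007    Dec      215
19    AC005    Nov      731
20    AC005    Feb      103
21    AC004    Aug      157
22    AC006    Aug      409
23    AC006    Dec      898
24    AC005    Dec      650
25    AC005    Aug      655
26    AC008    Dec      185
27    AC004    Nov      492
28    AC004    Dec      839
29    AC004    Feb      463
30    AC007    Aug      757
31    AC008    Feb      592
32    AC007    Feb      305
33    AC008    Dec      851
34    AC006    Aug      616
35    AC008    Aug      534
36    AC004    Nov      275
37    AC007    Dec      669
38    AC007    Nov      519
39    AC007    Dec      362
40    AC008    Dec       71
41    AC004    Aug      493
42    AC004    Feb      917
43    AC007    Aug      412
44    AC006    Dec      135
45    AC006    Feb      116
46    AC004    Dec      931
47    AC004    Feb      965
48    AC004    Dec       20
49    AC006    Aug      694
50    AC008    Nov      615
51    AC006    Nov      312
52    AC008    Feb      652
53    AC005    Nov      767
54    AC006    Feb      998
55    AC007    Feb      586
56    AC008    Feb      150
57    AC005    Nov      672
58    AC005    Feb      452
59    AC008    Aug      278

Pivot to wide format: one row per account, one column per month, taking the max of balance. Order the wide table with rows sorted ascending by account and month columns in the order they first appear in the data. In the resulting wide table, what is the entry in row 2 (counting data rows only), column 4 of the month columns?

958

With rows sorted ascending by account, row 2 is account=AC005. month columns in first-appearance order: Feb, Nov, Aug, Dec; column 4 is Dec.
Long rows with account=AC005, month=Dec: max(391, 958, 650) = 958.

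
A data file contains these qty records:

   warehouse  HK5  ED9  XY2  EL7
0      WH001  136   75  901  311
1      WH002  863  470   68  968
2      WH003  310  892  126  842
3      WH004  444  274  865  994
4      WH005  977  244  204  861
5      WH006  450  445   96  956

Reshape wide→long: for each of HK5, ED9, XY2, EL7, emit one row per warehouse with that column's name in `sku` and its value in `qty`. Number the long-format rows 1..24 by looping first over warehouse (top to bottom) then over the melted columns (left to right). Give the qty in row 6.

24 rows total (6 × 4). Row 6: index ⌊(6-1)/4⌋ = 1 into warehouse → WH002; (6-1) mod 4 = 1 into the melted columns → ED9.
So row 6 is (WH002, ED9, 470); qty = 470.

470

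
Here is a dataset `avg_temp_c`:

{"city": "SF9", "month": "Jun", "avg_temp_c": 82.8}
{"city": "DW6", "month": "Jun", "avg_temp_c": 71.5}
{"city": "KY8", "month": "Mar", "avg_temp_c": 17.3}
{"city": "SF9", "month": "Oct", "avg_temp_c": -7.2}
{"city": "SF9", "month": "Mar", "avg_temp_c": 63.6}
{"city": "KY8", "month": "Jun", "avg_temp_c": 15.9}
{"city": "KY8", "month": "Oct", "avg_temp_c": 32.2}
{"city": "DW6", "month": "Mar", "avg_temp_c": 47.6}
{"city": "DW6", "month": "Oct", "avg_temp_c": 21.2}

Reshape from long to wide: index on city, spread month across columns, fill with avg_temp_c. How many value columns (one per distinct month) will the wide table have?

3 distinct month values: Oct, Mar, Jun.

3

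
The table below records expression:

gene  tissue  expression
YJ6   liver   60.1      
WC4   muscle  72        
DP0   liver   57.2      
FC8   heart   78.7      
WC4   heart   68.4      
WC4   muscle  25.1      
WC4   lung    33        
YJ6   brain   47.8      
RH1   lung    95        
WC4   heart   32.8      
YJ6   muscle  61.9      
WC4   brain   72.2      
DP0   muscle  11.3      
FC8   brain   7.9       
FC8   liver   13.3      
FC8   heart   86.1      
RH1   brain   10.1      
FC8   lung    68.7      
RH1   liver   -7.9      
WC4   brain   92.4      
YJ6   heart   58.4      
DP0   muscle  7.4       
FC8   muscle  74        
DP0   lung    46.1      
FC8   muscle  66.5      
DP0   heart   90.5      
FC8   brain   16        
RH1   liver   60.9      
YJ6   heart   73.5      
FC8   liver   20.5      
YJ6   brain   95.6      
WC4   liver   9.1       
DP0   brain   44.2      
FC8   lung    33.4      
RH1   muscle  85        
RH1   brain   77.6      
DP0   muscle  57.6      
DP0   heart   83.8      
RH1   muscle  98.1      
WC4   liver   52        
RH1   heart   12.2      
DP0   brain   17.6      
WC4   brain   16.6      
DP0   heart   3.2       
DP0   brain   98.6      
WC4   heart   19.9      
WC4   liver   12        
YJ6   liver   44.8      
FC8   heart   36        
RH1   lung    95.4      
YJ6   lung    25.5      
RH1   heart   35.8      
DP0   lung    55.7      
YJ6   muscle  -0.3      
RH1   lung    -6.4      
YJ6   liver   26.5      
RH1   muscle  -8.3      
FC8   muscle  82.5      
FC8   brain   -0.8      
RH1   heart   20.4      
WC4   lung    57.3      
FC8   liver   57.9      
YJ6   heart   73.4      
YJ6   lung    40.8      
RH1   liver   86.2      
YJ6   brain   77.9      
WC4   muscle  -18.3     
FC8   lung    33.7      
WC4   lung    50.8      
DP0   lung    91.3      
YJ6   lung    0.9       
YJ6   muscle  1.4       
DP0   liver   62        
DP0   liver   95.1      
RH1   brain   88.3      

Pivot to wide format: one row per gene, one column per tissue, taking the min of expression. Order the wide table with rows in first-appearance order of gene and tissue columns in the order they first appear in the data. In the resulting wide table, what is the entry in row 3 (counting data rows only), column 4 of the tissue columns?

With rows in first-appearance order of gene, row 3 is gene=DP0. tissue columns in first-appearance order: liver, muscle, heart, lung, brain; column 4 is lung.
Long rows with gene=DP0, tissue=lung: min(46.1, 55.7, 91.3) = 46.1.

46.1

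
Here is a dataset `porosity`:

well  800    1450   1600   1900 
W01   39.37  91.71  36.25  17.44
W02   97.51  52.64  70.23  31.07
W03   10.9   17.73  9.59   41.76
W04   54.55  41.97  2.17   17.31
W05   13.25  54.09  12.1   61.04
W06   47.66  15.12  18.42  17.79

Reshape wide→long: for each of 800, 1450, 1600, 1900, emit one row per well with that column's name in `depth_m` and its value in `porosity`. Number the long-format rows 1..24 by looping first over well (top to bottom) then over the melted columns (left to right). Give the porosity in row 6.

52.64

24 rows total (6 × 4). Row 6: index ⌊(6-1)/4⌋ = 1 into well → W02; (6-1) mod 4 = 1 into the melted columns → 1450.
So row 6 is (W02, 1450, 52.64); porosity = 52.64.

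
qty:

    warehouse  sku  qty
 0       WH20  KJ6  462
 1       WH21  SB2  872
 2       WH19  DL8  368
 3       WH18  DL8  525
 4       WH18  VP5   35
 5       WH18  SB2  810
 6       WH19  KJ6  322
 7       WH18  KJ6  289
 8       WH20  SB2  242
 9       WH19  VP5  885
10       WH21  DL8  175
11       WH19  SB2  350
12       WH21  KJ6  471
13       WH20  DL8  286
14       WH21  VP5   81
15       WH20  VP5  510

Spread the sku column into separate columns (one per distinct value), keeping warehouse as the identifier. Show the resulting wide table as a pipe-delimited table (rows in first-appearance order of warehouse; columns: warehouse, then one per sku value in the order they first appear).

Columns: warehouse plus the 4 distinct sku values (KJ6, SB2, DL8, VP5).
For example, row WH20 column KJ6 takes qty=462 from the long row (WH20, KJ6).

| warehouse | KJ6 | SB2 | DL8 | VP5 |
| WH20 | 462 | 242 | 286 | 510 |
| WH21 | 471 | 872 | 175 | 81 |
| WH19 | 322 | 350 | 368 | 885 |
| WH18 | 289 | 810 | 525 | 35 |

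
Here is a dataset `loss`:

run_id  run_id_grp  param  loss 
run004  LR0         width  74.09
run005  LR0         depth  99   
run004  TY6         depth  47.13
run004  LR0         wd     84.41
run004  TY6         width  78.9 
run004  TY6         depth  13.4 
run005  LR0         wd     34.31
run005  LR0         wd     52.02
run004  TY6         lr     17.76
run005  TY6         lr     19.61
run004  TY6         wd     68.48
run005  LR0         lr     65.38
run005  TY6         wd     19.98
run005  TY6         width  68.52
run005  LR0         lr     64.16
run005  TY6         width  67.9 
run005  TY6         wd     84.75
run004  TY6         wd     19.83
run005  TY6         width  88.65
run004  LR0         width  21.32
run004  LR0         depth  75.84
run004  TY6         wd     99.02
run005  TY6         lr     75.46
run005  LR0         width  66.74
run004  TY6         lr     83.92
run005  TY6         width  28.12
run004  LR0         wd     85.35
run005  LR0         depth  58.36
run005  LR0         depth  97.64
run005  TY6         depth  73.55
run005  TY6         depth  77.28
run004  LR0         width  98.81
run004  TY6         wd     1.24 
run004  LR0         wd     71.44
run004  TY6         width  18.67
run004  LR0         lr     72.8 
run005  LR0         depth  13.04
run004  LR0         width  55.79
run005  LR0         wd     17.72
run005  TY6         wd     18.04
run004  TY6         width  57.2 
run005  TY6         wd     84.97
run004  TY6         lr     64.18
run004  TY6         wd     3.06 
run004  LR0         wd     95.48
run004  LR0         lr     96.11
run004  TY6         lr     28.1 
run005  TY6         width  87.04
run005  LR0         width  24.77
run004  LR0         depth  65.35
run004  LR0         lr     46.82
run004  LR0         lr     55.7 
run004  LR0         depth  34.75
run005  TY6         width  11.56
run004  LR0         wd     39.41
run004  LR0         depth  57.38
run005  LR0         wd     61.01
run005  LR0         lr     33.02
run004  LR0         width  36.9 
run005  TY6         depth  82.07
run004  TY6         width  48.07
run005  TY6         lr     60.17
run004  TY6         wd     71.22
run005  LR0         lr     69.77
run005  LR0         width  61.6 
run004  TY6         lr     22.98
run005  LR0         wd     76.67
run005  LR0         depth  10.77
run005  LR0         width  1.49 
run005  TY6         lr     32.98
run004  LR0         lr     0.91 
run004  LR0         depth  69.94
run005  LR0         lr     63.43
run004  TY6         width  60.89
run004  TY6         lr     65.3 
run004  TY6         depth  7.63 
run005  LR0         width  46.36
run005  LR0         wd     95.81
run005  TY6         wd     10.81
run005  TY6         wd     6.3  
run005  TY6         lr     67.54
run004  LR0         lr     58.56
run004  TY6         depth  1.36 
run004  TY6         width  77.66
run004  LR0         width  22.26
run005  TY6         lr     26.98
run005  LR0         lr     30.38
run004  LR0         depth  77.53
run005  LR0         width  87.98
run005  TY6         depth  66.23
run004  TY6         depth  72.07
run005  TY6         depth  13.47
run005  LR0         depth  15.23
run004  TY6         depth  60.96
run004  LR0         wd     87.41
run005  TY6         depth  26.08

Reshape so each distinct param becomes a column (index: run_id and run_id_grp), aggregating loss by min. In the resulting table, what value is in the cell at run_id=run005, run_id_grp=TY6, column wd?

Rows with run_id=run005, run_id_grp=TY6 and param=wd: loss values are 19.98, 84.75, 18.04, 84.97, 10.81, 6.3.
min(19.98, 84.75, 18.04, 84.97, 10.81, 6.3) = 6.3.

6.3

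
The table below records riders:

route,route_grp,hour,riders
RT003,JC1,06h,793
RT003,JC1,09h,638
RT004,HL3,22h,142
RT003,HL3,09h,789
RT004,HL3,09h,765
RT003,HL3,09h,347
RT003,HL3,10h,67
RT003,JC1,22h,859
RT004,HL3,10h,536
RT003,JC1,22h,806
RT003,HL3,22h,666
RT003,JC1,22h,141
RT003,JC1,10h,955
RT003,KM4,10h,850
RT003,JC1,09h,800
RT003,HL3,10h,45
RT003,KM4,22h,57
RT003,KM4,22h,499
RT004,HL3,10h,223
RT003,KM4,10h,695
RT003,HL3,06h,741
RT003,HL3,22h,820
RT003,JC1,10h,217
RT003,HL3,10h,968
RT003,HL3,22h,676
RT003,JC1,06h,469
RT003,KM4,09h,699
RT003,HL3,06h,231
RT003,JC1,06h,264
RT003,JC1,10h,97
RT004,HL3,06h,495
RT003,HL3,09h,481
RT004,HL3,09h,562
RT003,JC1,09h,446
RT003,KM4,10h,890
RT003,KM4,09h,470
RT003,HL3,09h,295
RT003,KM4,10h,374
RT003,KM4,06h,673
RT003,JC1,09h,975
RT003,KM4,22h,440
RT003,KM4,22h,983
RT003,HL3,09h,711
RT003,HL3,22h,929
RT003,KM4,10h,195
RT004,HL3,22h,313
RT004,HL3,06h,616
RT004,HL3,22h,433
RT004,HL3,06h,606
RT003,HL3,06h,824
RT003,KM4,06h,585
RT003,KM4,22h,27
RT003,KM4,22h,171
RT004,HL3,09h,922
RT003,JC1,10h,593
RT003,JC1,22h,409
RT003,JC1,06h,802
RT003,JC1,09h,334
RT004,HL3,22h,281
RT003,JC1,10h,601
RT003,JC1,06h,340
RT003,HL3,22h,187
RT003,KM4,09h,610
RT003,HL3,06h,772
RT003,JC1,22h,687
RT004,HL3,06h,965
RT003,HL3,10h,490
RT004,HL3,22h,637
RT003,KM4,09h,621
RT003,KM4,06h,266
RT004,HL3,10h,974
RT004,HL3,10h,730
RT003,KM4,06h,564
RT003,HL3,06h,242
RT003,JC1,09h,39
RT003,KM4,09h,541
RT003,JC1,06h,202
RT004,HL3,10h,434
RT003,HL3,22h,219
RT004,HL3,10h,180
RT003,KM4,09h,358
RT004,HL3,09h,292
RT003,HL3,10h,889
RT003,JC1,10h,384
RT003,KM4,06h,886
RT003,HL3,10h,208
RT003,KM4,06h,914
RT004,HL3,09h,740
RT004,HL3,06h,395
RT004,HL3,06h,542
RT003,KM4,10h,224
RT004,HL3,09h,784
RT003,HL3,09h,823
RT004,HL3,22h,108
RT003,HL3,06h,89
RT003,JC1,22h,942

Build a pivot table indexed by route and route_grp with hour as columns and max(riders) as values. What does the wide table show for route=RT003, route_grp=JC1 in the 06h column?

Rows with route=RT003, route_grp=JC1 and hour=06h: riders values are 793, 469, 264, 802, 340, 202.
max(793, 469, 264, 802, 340, 202) = 802.

802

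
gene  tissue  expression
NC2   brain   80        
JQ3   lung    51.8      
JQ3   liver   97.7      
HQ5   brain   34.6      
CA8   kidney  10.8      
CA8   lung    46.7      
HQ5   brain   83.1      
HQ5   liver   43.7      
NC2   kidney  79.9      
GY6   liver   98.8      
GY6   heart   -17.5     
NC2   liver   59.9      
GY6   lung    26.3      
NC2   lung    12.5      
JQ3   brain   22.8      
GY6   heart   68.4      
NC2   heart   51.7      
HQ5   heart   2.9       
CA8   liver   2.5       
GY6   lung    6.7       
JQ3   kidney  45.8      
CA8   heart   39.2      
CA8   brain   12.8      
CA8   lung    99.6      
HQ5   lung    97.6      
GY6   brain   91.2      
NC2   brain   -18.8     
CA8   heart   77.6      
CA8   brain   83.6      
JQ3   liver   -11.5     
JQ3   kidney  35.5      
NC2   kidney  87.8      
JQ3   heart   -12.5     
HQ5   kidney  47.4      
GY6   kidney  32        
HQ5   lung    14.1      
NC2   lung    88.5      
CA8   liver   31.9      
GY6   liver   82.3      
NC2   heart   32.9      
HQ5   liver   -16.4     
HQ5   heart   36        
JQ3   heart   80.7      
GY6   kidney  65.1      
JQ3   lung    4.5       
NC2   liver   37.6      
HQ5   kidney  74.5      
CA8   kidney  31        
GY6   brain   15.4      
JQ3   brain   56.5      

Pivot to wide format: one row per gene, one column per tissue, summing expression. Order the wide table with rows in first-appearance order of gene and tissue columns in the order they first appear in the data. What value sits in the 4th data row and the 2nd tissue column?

With rows in first-appearance order of gene, row 4 is gene=CA8. tissue columns in first-appearance order: brain, lung, liver, kidney, heart; column 2 is lung.
Long rows with gene=CA8, tissue=lung: 46.7 + 99.6 = 146.3.

146.3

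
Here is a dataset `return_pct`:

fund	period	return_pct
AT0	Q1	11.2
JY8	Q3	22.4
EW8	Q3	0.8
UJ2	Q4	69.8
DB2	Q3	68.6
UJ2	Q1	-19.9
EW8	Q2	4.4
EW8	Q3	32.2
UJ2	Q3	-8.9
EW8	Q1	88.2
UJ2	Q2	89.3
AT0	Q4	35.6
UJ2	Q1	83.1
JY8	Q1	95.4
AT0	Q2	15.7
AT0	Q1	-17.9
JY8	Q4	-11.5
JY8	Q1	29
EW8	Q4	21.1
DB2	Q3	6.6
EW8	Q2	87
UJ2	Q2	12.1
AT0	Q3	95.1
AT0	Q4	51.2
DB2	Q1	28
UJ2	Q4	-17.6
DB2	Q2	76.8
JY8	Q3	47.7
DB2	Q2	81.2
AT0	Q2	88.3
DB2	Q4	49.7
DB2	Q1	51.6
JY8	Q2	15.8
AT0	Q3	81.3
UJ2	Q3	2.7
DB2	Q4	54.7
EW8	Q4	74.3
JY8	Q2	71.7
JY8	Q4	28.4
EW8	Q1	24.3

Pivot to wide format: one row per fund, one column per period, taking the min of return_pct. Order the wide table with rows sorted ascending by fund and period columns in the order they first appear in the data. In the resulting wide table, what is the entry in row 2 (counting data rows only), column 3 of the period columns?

With rows sorted ascending by fund, row 2 is fund=DB2. period columns in first-appearance order: Q1, Q3, Q4, Q2; column 3 is Q4.
Long rows with fund=DB2, period=Q4: min(49.7, 54.7) = 49.7.

49.7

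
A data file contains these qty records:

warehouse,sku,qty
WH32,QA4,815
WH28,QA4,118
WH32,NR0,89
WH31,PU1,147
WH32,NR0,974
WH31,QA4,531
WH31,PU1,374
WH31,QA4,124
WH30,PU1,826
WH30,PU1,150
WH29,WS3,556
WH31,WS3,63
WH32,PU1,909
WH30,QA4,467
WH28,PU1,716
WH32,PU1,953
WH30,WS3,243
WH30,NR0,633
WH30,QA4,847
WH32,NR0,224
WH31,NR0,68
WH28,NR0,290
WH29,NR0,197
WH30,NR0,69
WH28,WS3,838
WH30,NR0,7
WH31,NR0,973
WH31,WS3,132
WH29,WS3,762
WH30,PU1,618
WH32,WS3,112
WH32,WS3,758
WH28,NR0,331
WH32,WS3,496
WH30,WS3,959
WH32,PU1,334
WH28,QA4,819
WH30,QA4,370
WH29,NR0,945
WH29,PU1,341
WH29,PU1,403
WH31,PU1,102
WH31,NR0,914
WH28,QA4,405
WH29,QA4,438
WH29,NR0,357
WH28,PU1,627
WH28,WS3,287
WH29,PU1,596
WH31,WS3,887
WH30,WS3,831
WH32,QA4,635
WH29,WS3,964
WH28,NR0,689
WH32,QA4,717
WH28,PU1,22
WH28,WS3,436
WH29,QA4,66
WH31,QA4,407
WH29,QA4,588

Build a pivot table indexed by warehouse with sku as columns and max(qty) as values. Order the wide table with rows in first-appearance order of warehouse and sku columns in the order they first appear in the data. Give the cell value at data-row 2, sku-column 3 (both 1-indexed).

With rows in first-appearance order of warehouse, row 2 is warehouse=WH28. sku columns in first-appearance order: QA4, NR0, PU1, WS3; column 3 is PU1.
Long rows with warehouse=WH28, sku=PU1: max(716, 627, 22) = 716.

716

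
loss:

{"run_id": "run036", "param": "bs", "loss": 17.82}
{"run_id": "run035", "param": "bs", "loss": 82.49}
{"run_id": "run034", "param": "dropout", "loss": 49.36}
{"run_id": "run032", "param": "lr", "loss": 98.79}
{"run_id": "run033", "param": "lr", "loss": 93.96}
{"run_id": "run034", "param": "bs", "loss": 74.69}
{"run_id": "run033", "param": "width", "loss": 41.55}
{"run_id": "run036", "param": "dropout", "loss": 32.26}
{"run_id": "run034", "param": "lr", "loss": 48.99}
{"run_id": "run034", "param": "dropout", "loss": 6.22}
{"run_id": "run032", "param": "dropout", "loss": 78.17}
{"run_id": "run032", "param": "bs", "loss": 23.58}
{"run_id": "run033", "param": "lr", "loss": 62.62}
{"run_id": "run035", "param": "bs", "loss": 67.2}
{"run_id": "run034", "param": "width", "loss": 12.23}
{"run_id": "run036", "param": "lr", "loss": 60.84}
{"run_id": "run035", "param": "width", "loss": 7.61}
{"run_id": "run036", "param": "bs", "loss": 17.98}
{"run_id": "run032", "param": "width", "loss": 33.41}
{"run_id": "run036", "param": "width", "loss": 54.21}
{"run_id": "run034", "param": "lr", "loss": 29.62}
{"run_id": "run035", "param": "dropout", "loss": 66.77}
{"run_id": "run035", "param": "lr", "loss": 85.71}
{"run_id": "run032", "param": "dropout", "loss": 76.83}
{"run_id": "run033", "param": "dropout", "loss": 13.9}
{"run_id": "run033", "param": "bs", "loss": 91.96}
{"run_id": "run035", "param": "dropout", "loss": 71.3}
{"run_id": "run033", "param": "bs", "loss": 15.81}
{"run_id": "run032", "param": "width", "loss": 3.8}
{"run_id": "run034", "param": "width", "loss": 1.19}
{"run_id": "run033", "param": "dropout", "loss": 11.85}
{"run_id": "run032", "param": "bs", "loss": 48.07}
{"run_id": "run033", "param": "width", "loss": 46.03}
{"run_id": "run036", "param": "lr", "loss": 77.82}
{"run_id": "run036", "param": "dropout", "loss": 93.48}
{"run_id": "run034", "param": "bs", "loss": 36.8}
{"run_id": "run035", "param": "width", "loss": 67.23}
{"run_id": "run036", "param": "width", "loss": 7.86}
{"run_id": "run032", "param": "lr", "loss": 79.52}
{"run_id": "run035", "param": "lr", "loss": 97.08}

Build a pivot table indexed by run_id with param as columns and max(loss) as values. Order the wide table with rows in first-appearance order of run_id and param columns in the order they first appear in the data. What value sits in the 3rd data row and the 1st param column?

74.69

With rows in first-appearance order of run_id, row 3 is run_id=run034. param columns in first-appearance order: bs, dropout, lr, width; column 1 is bs.
Long rows with run_id=run034, param=bs: max(74.69, 36.8) = 74.69.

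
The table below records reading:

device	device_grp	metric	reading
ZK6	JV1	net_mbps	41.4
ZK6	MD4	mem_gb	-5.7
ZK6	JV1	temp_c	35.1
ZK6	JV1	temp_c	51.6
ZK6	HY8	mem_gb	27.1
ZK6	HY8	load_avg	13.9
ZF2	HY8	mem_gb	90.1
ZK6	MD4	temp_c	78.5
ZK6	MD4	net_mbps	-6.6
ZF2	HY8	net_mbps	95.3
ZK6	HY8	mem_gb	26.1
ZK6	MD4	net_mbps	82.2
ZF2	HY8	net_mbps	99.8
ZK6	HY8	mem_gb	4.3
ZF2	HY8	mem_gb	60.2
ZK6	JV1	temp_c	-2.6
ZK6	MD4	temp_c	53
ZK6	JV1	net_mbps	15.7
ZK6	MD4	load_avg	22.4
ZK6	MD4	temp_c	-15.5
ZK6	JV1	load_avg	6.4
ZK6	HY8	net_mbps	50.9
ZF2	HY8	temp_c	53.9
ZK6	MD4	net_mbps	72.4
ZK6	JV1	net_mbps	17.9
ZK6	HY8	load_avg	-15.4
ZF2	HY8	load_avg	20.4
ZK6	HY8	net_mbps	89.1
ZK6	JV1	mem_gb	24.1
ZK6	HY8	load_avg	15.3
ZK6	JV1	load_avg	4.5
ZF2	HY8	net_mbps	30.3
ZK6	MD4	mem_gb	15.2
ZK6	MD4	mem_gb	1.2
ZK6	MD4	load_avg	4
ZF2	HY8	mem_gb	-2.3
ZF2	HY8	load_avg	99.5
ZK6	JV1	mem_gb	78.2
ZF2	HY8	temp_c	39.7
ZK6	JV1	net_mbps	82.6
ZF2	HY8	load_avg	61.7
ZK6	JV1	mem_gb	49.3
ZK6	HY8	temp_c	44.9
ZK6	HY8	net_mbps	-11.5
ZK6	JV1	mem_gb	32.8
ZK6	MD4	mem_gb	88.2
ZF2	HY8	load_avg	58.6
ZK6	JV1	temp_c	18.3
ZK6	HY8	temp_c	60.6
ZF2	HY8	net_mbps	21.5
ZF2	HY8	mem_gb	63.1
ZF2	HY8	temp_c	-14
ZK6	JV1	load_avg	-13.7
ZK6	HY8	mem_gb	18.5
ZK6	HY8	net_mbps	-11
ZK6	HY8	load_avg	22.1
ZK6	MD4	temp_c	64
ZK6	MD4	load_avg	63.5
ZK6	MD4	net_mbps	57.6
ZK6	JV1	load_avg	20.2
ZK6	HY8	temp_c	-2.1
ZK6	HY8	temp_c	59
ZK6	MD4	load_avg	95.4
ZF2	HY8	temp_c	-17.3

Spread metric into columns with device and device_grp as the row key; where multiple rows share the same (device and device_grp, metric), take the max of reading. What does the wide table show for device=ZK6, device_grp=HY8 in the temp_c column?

Rows with device=ZK6, device_grp=HY8 and metric=temp_c: reading values are 44.9, 60.6, -2.1, 59.
max(44.9, 60.6, -2.1, 59) = 60.6.

60.6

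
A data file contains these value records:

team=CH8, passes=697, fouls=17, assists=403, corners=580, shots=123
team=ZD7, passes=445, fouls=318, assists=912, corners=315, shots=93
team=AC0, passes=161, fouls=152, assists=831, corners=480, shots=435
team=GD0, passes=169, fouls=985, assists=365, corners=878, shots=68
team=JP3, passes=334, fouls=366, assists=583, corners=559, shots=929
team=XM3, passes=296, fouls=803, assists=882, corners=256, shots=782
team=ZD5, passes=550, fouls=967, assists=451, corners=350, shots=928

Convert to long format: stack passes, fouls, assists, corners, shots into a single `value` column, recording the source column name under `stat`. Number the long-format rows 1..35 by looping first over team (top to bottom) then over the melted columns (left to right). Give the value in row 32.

967

35 rows total (7 × 5). Row 32: index ⌊(32-1)/5⌋ = 6 into team → ZD5; (32-1) mod 5 = 1 into the melted columns → fouls.
So row 32 is (ZD5, fouls, 967); value = 967.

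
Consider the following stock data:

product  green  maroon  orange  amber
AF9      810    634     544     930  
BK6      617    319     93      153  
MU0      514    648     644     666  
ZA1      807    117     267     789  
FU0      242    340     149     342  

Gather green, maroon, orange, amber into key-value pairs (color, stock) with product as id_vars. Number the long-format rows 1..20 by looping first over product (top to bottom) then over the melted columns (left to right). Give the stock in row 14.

20 rows total (5 × 4). Row 14: index ⌊(14-1)/4⌋ = 3 into product → ZA1; (14-1) mod 4 = 1 into the melted columns → maroon.
So row 14 is (ZA1, maroon, 117); stock = 117.

117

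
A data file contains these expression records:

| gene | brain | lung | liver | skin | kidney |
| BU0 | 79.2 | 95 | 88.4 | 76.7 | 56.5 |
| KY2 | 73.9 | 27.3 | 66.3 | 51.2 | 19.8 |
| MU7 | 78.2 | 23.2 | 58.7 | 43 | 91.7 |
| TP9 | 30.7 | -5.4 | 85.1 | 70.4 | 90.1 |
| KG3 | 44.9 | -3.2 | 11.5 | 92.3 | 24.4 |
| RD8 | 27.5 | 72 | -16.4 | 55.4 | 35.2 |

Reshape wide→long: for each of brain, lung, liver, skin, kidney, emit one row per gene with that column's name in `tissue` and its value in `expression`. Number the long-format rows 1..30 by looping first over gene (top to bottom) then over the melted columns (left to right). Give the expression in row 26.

30 rows total (6 × 5). Row 26: index ⌊(26-1)/5⌋ = 5 into gene → RD8; (26-1) mod 5 = 0 into the melted columns → brain.
So row 26 is (RD8, brain, 27.5); expression = 27.5.

27.5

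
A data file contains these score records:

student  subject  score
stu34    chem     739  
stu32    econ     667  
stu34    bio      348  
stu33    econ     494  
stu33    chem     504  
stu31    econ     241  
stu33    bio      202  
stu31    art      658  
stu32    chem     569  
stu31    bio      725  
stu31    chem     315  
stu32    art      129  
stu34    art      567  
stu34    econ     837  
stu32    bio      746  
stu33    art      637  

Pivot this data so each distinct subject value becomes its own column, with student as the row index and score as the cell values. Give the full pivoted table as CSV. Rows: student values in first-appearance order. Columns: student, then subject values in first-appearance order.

student,chem,econ,bio,art
stu34,739,837,348,567
stu32,569,667,746,129
stu33,504,494,202,637
stu31,315,241,725,658

Columns: student plus the 4 distinct subject values (chem, econ, bio, art).
For example, row stu34 column chem takes score=739 from the long row (stu34, chem).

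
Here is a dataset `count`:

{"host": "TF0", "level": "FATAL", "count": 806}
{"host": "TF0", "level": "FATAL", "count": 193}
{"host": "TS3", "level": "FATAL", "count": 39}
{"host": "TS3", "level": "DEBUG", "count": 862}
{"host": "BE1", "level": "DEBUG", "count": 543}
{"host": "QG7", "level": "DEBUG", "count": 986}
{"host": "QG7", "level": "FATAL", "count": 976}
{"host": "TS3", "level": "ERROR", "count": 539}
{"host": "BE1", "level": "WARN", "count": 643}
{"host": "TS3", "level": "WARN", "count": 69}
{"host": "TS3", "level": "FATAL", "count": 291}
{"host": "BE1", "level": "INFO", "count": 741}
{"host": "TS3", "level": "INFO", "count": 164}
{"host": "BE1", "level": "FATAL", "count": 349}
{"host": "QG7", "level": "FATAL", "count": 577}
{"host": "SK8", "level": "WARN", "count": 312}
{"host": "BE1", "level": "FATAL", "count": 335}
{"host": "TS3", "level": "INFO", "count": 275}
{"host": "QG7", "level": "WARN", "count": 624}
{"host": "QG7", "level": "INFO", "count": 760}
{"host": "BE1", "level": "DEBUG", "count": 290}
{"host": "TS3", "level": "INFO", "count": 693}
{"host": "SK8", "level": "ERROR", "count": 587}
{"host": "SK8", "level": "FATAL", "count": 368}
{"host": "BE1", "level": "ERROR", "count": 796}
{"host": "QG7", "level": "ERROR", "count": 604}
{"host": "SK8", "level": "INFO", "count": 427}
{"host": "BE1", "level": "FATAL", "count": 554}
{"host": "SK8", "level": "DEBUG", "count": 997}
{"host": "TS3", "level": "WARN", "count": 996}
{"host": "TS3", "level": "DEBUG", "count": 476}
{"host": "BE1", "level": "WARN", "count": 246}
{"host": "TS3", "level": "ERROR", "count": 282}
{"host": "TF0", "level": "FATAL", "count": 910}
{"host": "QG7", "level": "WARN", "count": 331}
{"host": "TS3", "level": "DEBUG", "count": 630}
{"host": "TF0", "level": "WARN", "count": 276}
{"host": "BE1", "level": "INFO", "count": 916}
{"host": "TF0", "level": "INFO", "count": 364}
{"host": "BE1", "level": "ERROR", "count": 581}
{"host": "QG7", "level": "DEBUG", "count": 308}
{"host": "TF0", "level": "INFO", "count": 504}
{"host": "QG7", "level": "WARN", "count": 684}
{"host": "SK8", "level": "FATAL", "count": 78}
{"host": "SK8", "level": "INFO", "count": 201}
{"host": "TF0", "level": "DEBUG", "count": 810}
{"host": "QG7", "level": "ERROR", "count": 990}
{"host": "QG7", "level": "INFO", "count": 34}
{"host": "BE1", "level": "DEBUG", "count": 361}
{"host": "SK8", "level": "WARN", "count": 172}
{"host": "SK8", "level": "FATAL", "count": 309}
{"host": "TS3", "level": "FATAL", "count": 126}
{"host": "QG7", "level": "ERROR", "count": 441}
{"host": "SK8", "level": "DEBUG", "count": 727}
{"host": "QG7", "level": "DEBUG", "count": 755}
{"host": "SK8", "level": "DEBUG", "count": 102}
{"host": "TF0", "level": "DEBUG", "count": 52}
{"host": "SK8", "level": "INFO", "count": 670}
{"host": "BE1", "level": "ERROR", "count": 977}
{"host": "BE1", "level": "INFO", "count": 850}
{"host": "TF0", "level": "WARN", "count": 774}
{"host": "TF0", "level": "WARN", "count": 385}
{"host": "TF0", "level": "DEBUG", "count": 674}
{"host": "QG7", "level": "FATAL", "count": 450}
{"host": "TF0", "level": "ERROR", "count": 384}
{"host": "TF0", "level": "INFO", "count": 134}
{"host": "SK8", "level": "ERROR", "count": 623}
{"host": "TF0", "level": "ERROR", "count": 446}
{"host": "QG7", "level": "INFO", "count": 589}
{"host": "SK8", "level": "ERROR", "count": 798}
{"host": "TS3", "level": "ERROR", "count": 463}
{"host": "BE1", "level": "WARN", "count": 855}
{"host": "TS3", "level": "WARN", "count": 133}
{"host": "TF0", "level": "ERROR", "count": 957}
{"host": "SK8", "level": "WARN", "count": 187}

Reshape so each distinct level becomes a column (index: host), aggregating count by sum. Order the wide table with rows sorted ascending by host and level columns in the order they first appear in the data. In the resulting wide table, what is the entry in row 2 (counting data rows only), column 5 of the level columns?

1383

With rows sorted ascending by host, row 2 is host=QG7. level columns in first-appearance order: FATAL, DEBUG, ERROR, WARN, INFO; column 5 is INFO.
Long rows with host=QG7, level=INFO: 760 + 34 + 589 = 1383.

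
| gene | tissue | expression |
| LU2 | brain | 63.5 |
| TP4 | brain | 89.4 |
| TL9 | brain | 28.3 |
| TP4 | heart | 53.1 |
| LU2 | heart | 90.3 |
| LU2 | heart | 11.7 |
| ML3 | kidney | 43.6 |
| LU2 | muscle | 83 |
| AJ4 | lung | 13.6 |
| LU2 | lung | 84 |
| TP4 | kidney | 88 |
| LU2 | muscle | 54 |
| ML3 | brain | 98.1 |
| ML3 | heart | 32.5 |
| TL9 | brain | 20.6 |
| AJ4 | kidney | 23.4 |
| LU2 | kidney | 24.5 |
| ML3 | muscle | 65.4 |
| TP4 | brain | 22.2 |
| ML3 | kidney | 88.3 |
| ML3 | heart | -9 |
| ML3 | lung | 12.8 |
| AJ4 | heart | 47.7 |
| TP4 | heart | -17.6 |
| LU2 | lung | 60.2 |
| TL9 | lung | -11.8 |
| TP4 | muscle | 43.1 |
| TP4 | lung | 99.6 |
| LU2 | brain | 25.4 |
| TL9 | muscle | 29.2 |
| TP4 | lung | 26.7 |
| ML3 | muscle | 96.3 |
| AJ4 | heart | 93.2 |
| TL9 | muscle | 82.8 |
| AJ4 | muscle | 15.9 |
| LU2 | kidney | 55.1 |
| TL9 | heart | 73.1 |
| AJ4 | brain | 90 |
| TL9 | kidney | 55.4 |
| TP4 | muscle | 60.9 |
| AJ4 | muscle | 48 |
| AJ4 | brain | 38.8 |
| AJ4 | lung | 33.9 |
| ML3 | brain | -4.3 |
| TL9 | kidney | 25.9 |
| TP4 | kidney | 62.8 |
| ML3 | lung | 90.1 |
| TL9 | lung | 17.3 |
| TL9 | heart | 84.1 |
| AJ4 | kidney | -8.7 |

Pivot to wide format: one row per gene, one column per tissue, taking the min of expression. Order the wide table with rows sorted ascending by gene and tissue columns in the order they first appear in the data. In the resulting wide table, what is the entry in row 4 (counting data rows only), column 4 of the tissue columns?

29.2

With rows sorted ascending by gene, row 4 is gene=TL9. tissue columns in first-appearance order: brain, heart, kidney, muscle, lung; column 4 is muscle.
Long rows with gene=TL9, tissue=muscle: min(29.2, 82.8) = 29.2.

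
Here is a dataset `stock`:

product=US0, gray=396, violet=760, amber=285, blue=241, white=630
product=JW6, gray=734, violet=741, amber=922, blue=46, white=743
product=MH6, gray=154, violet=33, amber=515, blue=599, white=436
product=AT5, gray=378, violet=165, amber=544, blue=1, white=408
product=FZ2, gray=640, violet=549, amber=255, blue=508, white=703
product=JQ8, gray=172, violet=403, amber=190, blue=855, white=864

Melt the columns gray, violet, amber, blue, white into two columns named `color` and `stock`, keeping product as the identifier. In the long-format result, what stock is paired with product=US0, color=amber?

285

Unpivoting turns each (product, wide-column) pair into one long row.
The wide cell at row US0, column amber holds 285, so the long row (US0, amber) has stock=285.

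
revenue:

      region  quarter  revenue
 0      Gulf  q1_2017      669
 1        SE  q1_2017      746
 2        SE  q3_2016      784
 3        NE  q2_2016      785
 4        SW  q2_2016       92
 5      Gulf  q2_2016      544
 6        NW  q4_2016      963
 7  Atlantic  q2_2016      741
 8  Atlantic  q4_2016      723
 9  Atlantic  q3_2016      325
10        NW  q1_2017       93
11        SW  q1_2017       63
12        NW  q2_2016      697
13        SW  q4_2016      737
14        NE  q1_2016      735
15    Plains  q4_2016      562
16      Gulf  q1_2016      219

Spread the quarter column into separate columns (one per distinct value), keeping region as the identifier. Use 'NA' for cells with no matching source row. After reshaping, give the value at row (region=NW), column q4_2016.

The long row with region=NW, quarter=q4_2016 has revenue=963.

963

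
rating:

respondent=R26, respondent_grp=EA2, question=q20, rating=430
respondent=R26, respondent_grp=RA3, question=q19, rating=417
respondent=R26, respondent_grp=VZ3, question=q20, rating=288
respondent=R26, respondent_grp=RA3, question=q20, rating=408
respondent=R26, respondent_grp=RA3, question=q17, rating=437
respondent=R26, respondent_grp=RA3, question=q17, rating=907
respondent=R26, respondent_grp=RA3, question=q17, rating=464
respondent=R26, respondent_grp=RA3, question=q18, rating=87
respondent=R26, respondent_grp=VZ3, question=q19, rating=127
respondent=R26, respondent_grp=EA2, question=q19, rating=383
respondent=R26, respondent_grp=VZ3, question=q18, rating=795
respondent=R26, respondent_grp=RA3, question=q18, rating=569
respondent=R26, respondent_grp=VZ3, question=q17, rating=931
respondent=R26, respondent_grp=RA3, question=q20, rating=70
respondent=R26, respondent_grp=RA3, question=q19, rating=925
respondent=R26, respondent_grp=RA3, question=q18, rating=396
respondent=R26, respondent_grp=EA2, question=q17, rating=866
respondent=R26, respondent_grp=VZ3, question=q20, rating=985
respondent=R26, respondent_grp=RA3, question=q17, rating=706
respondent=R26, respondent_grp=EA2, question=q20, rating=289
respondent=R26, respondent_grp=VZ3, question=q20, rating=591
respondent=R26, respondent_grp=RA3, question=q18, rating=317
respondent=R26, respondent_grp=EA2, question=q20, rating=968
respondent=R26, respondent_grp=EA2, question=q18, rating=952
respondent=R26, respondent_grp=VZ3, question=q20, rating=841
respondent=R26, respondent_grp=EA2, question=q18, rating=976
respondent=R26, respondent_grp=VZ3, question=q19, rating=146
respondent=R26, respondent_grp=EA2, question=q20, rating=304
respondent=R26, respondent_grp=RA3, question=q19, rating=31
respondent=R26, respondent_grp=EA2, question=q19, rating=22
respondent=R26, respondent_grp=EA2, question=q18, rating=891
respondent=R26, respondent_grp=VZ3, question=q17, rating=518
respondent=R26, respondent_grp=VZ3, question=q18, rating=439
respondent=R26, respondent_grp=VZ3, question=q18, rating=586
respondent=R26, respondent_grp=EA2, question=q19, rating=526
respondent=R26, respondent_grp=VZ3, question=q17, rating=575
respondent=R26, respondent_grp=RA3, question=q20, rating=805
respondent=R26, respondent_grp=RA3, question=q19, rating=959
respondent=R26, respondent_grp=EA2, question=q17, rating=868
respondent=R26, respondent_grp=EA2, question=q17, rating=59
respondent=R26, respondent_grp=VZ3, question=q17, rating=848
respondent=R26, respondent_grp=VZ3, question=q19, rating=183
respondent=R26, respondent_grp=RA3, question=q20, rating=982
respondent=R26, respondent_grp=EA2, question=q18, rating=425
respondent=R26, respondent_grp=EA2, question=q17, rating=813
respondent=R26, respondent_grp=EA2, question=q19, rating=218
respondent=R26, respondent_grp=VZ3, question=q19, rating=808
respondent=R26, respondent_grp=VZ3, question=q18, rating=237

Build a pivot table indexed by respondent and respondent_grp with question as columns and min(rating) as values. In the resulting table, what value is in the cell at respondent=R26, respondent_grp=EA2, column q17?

Rows with respondent=R26, respondent_grp=EA2 and question=q17: rating values are 866, 868, 59, 813.
min(866, 868, 59, 813) = 59.

59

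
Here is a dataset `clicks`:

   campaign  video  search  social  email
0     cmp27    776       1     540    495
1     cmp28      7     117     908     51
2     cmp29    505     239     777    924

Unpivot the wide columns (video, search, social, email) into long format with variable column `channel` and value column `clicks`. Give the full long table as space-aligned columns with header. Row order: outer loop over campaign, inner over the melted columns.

Each (campaign, column) pair becomes one row: 3 × 4 = 12 rows.
For example, (cmp27, video) → clicks=776.

campaign  channel  clicks
cmp27     video    776   
cmp27     search   1     
cmp27     social   540   
cmp27     email    495   
cmp28     video    7     
cmp28     search   117   
cmp28     social   908   
cmp28     email    51    
cmp29     video    505   
cmp29     search   239   
cmp29     social   777   
cmp29     email    924   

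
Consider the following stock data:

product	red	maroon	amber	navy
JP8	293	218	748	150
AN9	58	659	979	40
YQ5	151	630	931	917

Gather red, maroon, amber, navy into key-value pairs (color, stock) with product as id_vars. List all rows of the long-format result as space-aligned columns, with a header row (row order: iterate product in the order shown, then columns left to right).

Each (product, column) pair becomes one row: 3 × 4 = 12 rows.
For example, (JP8, red) → stock=293.

product  color   stock
JP8      red     293  
JP8      maroon  218  
JP8      amber   748  
JP8      navy    150  
AN9      red     58   
AN9      maroon  659  
AN9      amber   979  
AN9      navy    40   
YQ5      red     151  
YQ5      maroon  630  
YQ5      amber   931  
YQ5      navy    917  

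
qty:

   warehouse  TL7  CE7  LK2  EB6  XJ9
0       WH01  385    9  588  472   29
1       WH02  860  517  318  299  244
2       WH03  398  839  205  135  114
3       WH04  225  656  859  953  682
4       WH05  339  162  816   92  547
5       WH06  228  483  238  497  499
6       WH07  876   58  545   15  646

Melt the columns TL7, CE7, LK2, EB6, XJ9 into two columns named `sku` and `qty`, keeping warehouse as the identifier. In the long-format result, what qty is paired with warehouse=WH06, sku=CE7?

Unpivoting turns each (warehouse, wide-column) pair into one long row.
The wide cell at row WH06, column CE7 holds 483, so the long row (WH06, CE7) has qty=483.

483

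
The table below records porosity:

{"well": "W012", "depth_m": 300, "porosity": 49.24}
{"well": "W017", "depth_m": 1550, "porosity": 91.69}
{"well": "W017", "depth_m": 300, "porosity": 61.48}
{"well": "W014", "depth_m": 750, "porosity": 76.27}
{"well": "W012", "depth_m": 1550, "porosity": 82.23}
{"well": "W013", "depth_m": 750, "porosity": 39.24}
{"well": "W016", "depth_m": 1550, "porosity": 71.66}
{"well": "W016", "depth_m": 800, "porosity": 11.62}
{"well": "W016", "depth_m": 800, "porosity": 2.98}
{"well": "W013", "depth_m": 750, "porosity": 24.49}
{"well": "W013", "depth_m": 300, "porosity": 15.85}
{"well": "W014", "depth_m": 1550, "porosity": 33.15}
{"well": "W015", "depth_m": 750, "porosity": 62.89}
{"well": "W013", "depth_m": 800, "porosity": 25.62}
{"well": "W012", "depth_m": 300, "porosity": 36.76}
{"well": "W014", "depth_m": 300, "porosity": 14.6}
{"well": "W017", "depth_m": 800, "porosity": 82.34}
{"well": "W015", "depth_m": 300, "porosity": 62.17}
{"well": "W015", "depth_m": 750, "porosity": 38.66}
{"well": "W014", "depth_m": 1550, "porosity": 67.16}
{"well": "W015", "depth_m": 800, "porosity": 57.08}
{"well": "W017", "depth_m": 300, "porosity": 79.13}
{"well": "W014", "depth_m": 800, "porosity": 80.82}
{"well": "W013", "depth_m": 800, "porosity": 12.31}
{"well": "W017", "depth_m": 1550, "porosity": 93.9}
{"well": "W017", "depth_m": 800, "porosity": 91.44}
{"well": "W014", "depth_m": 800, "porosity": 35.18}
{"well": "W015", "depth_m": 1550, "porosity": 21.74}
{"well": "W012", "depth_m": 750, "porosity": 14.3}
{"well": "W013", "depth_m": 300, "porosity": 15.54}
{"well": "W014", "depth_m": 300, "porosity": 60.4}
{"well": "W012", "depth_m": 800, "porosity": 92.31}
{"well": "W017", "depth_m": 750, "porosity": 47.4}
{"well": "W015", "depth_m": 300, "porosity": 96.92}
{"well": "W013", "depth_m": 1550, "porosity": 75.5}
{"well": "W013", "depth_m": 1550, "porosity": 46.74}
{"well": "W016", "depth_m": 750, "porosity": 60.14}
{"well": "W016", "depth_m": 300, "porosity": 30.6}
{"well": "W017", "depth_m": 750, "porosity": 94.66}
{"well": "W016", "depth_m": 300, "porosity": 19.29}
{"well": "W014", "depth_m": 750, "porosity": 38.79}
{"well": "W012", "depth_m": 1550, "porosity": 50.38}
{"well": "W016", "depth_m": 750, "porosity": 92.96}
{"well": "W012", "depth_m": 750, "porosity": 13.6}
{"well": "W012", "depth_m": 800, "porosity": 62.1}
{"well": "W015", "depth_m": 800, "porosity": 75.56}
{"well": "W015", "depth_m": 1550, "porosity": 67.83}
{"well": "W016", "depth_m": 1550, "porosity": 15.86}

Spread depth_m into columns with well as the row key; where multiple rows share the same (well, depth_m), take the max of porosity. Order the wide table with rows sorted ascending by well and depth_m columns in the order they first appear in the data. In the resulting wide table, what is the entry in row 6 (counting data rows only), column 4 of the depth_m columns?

91.44

With rows sorted ascending by well, row 6 is well=W017. depth_m columns in first-appearance order: 300, 1550, 750, 800; column 4 is 800.
Long rows with well=W017, depth_m=800: max(82.34, 91.44) = 91.44.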